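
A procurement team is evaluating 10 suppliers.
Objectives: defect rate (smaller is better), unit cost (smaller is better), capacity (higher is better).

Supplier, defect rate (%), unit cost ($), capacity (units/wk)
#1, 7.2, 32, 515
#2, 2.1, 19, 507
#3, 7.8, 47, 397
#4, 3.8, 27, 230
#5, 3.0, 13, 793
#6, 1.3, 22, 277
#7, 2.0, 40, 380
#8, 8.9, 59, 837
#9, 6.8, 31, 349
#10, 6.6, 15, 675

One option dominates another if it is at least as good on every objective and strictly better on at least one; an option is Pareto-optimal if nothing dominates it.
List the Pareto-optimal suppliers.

#2, #5, #6, #7, #8

#1: dominated by #5 (defect rate 3.0≤7.2, unit cost 13≤32, capacity 793≥515).
#2: not dominated.
#3: dominated by #1 (defect rate 7.2≤7.8, unit cost 32≤47, capacity 515≥397).
#4: dominated by #2 (defect rate 2.1≤3.8, unit cost 19≤27, capacity 507≥230).
#5: not dominated (best unit cost).
#6: not dominated (best defect rate).
#7: not dominated.
#8: not dominated (best capacity).
#9: dominated by #2 (defect rate 2.1≤6.8, unit cost 19≤31, capacity 507≥349).
#10: dominated by #5 (defect rate 3.0≤6.6, unit cost 13≤15, capacity 793≥675).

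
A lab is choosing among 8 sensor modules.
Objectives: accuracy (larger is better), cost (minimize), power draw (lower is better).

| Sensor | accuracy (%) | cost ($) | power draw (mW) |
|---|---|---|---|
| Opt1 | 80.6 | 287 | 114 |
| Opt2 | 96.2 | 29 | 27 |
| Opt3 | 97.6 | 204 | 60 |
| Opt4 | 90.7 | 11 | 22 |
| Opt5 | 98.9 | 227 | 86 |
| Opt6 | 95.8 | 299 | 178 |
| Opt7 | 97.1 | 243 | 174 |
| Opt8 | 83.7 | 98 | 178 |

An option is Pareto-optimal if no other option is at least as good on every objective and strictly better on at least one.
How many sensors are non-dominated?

Opt1: dominated by Opt2 (accuracy 96.2≥80.6, cost 29≤287, power draw 27≤114).
Opt2: not dominated.
Opt3: not dominated.
Opt4: not dominated (best cost).
Opt5: not dominated (best accuracy).
Opt6: dominated by Opt2 (accuracy 96.2≥95.8, cost 29≤299, power draw 27≤178).
Opt7: dominated by Opt3 (accuracy 97.6≥97.1, cost 204≤243, power draw 60≤174).
Opt8: dominated by Opt2 (accuracy 96.2≥83.7, cost 29≤98, power draw 27≤178).
Pareto-optimal: Opt2, Opt3, Opt4, Opt5 → 4.

4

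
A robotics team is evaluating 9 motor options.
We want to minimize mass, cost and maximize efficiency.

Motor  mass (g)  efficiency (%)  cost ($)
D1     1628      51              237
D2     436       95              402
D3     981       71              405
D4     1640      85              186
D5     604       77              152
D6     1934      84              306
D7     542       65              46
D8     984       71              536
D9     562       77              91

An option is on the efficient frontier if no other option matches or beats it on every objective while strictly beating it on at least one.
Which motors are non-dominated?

D1: dominated by D5 (mass 604≤1628, efficiency 77≥51, cost 152≤237).
D2: not dominated (best mass).
D3: dominated by D2 (mass 436≤981, efficiency 95≥71, cost 402≤405).
D4: not dominated.
D5: dominated by D9 (mass 562≤604, efficiency 77≥77, cost 91≤152).
D6: dominated by D4 (mass 1640≤1934, efficiency 85≥84, cost 186≤306).
D7: not dominated (best cost).
D8: dominated by D2 (mass 436≤984, efficiency 95≥71, cost 402≤536).
D9: not dominated.

D2, D4, D7, D9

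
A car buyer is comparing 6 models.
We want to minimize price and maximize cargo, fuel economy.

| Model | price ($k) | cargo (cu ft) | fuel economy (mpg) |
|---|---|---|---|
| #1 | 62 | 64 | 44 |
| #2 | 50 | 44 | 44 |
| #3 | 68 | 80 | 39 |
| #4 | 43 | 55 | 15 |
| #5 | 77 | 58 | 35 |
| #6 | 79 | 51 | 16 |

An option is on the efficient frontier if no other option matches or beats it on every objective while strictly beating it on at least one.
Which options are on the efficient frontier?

#1, #2, #3, #4

#1: not dominated.
#2: not dominated.
#3: not dominated (best cargo).
#4: not dominated (best price).
#5: dominated by #1 (price 62≤77, cargo 64≥58, fuel economy 44≥35).
#6: dominated by #1 (price 62≤79, cargo 64≥51, fuel economy 44≥16).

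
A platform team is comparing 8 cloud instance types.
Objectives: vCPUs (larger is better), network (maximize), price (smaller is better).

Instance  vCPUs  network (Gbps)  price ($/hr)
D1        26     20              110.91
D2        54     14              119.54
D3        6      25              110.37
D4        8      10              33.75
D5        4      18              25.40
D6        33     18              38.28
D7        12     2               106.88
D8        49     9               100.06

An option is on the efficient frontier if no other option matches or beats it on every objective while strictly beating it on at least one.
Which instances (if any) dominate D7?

D6, D8

D6: vCPUs 33≥12, network 18≥2, price 38.28≤106.88 — dominates D7.
D8: vCPUs 49≥12, network 9≥2, price 100.06≤106.88 — dominates D7.
Others (D1, D2, D3, D4, D5) are each worse than D7 on at least one objective.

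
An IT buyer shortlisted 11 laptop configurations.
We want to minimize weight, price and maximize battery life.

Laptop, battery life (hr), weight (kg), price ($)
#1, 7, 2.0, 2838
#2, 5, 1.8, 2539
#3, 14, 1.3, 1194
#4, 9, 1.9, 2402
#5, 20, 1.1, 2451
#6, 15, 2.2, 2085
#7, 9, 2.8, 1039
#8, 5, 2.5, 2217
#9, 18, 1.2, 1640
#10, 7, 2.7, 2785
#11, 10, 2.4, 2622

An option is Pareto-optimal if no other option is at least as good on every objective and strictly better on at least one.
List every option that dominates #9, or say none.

#1: worse on battery life (7 vs 18).
#2: worse on battery life (5 vs 18).
#3: worse on battery life (14 vs 18).
#4: worse on battery life (9 vs 18).
#5: worse on price (2451 vs 1640).
#6: worse on battery life (15 vs 18).
#7: worse on battery life (9 vs 18).
#8: worse on battery life (5 vs 18).
#10: worse on battery life (7 vs 18).
#11: worse on battery life (10 vs 18).
No option dominates #9.

none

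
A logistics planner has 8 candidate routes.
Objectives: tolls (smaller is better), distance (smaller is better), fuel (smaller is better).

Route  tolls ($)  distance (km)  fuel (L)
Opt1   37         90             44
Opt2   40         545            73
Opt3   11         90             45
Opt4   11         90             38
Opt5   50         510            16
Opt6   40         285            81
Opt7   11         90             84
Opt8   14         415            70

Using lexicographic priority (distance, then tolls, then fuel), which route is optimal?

Opt4

First minimize distance: best is 90, kept {Opt1, Opt3, Opt4, Opt7}.
Then minimize tolls: best is 11, kept {Opt3, Opt4, Opt7}.
Then minimize fuel: best is 38, kept {Opt4}.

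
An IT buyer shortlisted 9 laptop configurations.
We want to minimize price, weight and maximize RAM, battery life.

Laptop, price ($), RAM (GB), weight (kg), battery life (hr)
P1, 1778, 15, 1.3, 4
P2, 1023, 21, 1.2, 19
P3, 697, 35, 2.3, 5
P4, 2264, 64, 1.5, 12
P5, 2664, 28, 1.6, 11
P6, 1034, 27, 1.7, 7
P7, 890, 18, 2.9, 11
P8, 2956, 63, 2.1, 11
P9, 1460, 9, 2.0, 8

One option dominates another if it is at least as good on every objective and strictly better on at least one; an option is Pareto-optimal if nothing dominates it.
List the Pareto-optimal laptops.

P2, P3, P4, P6, P7

P1: dominated by P2 (price 1023≤1778, RAM 21≥15, weight 1.2≤1.3, battery life 19≥4).
P2: not dominated (best weight).
P3: not dominated (best price).
P4: not dominated (best RAM).
P5: dominated by P4 (price 2264≤2664, RAM 64≥28, weight 1.5≤1.6, battery life 12≥11).
P6: not dominated.
P7: not dominated.
P8: dominated by P4 (price 2264≤2956, RAM 64≥63, weight 1.5≤2.1, battery life 12≥11).
P9: dominated by P2 (price 1023≤1460, RAM 21≥9, weight 1.2≤2.0, battery life 19≥8).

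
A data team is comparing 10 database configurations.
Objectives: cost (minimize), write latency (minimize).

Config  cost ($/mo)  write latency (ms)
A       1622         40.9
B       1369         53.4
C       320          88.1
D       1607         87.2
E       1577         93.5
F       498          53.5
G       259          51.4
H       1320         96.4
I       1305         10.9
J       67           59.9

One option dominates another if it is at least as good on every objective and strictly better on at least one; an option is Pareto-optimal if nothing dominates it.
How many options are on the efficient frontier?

3

A: dominated by I (cost 1305≤1622, write latency 10.9≤40.9).
B: dominated by G (cost 259≤1369, write latency 51.4≤53.4).
C: dominated by G (cost 259≤320, write latency 51.4≤88.1).
D: dominated by B (cost 1369≤1607, write latency 53.4≤87.2).
E: dominated by B (cost 1369≤1577, write latency 53.4≤93.5).
F: dominated by G (cost 259≤498, write latency 51.4≤53.5).
G: not dominated.
H: dominated by C (cost 320≤1320, write latency 88.1≤96.4).
I: not dominated (best write latency).
J: not dominated (best cost).
Pareto-optimal: G, I, J → 3.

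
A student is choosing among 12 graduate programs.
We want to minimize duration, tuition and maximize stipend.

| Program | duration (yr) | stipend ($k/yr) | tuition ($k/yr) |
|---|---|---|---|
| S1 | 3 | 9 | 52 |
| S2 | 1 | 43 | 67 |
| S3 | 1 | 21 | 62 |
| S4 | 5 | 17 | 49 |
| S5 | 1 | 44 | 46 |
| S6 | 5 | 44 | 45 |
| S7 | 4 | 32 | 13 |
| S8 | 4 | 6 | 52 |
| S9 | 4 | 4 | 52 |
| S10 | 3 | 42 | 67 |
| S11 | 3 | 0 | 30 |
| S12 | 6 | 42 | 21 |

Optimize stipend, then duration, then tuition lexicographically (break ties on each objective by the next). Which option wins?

S5

First maximize stipend: best is 44, kept {S5, S6}.
Then minimize duration: best is 1, kept {S5}.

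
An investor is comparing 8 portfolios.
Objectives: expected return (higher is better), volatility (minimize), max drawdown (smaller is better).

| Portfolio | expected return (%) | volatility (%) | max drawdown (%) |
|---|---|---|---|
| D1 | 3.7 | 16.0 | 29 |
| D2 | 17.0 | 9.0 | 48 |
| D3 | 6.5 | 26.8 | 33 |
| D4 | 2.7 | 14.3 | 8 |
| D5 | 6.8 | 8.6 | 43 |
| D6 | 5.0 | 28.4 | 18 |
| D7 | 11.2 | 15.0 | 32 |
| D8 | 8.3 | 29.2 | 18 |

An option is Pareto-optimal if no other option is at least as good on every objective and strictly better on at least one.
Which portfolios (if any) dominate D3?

D7

D7: expected return 11.2≥6.5, volatility 15.0≤26.8, max drawdown 32≤33 — dominates D3.
Others (D1, D2, D4, D5, D6, D8) are each worse than D3 on at least one objective.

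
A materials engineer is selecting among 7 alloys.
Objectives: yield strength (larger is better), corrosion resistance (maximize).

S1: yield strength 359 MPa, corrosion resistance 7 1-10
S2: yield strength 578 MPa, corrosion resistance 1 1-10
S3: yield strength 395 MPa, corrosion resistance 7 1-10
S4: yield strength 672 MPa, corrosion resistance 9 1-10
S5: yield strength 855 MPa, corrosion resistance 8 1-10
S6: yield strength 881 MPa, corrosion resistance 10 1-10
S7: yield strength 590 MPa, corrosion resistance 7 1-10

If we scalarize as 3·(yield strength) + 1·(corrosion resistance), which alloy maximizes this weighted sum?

S1: 3·359 + 1·7 = 1084
S2: 3·578 + 1·1 = 1735
S3: 3·395 + 1·7 = 1192
S4: 3·672 + 1·9 = 2025
S5: 3·855 + 1·8 = 2573
S6: 3·881 + 1·10 = 2653
S7: 3·590 + 1·7 = 1777
Highest: S6 at 2653.

S6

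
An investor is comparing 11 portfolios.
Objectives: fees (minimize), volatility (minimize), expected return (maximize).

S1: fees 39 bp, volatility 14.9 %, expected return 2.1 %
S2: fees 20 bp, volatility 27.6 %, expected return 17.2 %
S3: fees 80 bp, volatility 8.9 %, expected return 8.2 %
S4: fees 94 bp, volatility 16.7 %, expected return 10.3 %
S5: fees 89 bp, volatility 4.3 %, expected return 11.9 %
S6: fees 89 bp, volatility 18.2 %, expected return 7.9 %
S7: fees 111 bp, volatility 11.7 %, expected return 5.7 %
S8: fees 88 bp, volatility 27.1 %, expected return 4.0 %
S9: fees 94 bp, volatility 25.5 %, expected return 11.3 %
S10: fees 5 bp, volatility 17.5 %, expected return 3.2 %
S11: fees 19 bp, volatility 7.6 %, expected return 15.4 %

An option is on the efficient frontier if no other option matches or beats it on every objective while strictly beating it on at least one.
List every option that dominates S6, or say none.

S3, S5, S11

S3: fees 80≤89, volatility 8.9≤18.2, expected return 8.2≥7.9 — dominates S6.
S5: fees 89≤89, volatility 4.3≤18.2, expected return 11.9≥7.9 — dominates S6.
S11: fees 19≤89, volatility 7.6≤18.2, expected return 15.4≥7.9 — dominates S6.
Others (S1, S2, S4, S7, S8, S9, S10) are each worse than S6 on at least one objective.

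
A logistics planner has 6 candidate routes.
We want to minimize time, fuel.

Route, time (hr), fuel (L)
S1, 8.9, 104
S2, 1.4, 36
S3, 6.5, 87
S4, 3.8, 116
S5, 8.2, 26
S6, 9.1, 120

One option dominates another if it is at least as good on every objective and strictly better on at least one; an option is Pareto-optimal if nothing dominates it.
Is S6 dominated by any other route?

S1 vs S6: time 8.9≤9.1, fuel 104≤120 — S1 is at least as good on every objective and strictly better on at least one, so S1 dominates S6.

Yes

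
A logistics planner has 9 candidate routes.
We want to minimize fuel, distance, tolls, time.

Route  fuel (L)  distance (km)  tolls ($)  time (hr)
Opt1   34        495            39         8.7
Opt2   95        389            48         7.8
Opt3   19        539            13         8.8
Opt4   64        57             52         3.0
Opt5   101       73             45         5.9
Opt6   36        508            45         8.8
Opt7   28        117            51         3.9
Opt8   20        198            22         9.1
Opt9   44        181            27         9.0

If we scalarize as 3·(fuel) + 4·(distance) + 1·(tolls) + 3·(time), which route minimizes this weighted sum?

Opt1: 3·34 + 4·495 + 1·39 + 3·8.7 = 2147.1
Opt2: 3·95 + 4·389 + 1·48 + 3·7.8 = 1912.4
Opt3: 3·19 + 4·539 + 1·13 + 3·8.8 = 2252.4
Opt4: 3·64 + 4·57 + 1·52 + 3·3.0 = 481.0
Opt5: 3·101 + 4·73 + 1·45 + 3·5.9 = 657.7
Opt6: 3·36 + 4·508 + 1·45 + 3·8.8 = 2211.4
Opt7: 3·28 + 4·117 + 1·51 + 3·3.9 = 614.7
Opt8: 3·20 + 4·198 + 1·22 + 3·9.1 = 901.3
Opt9: 3·44 + 4·181 + 1·27 + 3·9.0 = 910.0
Lowest: Opt4 at 481.0.

Opt4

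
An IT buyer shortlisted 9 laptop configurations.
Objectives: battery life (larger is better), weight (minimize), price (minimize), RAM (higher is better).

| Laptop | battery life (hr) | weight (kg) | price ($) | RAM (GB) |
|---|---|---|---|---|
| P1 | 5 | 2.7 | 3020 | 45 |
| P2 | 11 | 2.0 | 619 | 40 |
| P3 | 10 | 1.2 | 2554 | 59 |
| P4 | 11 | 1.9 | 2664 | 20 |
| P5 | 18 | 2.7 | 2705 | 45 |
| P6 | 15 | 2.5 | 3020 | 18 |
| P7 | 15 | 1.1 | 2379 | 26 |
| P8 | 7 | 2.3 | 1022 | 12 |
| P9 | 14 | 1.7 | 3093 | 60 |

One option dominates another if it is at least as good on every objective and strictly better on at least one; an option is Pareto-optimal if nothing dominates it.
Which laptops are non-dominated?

P1: dominated by P3 (battery life 10≥5, weight 1.2≤2.7, price 2554≤3020, RAM 59≥45).
P2: not dominated (best price).
P3: not dominated.
P4: dominated by P7 (battery life 15≥11, weight 1.1≤1.9, price 2379≤2664, RAM 26≥20).
P5: not dominated (best battery life).
P6: dominated by P7 (battery life 15≥15, weight 1.1≤2.5, price 2379≤3020, RAM 26≥18).
P7: not dominated (best weight).
P8: dominated by P2 (battery life 11≥7, weight 2.0≤2.3, price 619≤1022, RAM 40≥12).
P9: not dominated (best RAM).

P2, P3, P5, P7, P9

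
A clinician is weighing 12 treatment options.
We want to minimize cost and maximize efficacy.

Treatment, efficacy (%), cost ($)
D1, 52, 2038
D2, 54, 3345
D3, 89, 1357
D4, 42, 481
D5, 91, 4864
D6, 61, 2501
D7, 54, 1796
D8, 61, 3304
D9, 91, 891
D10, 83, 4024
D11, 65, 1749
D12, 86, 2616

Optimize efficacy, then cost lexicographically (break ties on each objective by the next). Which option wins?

First maximize efficacy: best is 91, kept {D5, D9}.
Then minimize cost: best is 891, kept {D9}.

D9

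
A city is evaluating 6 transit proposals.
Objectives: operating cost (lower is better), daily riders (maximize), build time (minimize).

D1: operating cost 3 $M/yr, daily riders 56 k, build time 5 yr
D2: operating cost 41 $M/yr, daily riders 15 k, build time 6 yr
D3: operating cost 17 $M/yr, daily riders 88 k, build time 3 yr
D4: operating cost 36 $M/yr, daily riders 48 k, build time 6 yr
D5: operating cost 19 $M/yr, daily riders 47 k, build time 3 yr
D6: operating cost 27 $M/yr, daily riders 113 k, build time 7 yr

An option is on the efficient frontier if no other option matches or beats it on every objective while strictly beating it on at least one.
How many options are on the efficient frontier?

D1: not dominated (best operating cost).
D2: dominated by D1 (operating cost 3≤41, daily riders 56≥15, build time 5≤6).
D3: not dominated.
D4: dominated by D1 (operating cost 3≤36, daily riders 56≥48, build time 5≤6).
D5: dominated by D3 (operating cost 17≤19, daily riders 88≥47, build time 3≤3).
D6: not dominated (best daily riders).
Pareto-optimal: D1, D3, D6 → 3.

3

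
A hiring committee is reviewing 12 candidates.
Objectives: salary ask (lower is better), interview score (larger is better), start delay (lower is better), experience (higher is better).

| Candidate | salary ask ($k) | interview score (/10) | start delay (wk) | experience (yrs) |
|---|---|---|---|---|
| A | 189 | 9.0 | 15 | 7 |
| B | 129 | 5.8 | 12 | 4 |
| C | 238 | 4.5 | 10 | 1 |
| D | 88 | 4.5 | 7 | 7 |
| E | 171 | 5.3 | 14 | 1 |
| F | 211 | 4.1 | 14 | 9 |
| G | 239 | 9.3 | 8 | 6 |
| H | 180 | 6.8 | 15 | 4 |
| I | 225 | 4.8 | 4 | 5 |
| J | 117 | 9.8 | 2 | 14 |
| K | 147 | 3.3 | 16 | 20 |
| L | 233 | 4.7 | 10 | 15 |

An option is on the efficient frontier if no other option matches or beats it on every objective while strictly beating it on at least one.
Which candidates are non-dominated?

D, J, K, L

A: dominated by J (salary ask 117≤189, interview score 9.8≥9.0, start delay 2≤15, experience 14≥7).
B: dominated by J (salary ask 117≤129, interview score 9.8≥5.8, start delay 2≤12, experience 14≥4).
C: dominated by D (salary ask 88≤238, interview score 4.5≥4.5, start delay 7≤10, experience 7≥1).
D: not dominated (best salary ask).
E: dominated by B (salary ask 129≤171, interview score 5.8≥5.3, start delay 12≤14, experience 4≥1).
F: dominated by J (salary ask 117≤211, interview score 9.8≥4.1, start delay 2≤14, experience 14≥9).
G: dominated by J (salary ask 117≤239, interview score 9.8≥9.3, start delay 2≤8, experience 14≥6).
H: dominated by J (salary ask 117≤180, interview score 9.8≥6.8, start delay 2≤15, experience 14≥4).
I: dominated by J (salary ask 117≤225, interview score 9.8≥4.8, start delay 2≤4, experience 14≥5).
J: not dominated (best interview score).
K: not dominated (best experience).
L: not dominated.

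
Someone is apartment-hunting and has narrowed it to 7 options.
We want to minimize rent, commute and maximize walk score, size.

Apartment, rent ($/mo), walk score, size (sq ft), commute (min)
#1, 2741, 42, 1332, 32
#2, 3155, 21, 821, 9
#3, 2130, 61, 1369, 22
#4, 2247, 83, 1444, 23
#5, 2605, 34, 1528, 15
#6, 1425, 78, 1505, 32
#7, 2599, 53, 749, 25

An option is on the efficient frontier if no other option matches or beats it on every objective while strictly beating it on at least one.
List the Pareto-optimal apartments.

#1: dominated by #3 (rent 2130≤2741, walk score 61≥42, size 1369≥1332, commute 22≤32).
#2: not dominated (best commute).
#3: not dominated.
#4: not dominated (best walk score).
#5: not dominated (best size).
#6: not dominated (best rent).
#7: dominated by #3 (rent 2130≤2599, walk score 61≥53, size 1369≥749, commute 22≤25).

#2, #3, #4, #5, #6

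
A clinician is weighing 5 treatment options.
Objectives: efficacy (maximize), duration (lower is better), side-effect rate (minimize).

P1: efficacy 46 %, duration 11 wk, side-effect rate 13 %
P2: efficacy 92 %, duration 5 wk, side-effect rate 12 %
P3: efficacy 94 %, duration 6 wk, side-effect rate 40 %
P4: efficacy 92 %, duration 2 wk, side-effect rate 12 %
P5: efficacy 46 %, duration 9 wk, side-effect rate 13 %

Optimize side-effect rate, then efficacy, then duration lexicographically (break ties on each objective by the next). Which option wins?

First minimize side-effect rate: best is 12, kept {P2, P4}.
Then maximize efficacy: best is 92, kept {P2, P4}.
Then minimize duration: best is 2, kept {P4}.

P4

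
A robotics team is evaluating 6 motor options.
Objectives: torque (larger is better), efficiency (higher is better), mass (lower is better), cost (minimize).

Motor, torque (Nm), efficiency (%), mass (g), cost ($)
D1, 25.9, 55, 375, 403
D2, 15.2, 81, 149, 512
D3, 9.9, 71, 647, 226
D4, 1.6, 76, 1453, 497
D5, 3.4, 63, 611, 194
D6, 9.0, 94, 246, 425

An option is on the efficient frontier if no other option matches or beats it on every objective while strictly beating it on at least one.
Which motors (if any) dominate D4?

D6

D6: torque 9.0≥1.6, efficiency 94≥76, mass 246≤1453, cost 425≤497 — dominates D4.
Others (D1, D2, D3, D5) are each worse than D4 on at least one objective.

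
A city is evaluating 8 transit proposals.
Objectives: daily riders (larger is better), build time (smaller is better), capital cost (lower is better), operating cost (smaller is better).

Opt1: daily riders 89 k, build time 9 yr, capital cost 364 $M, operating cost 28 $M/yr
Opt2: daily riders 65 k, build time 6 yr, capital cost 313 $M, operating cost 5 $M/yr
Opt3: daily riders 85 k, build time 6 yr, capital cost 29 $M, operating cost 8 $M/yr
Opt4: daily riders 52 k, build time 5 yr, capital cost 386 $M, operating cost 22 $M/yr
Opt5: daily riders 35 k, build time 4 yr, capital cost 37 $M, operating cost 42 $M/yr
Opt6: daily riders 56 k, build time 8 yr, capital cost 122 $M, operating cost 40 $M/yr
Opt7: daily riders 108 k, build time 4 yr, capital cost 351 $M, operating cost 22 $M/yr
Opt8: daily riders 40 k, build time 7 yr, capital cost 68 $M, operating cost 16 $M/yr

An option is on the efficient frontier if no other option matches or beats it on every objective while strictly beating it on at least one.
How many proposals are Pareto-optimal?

4

Opt1: dominated by Opt7 (daily riders 108≥89, build time 4≤9, capital cost 351≤364, operating cost 22≤28).
Opt2: not dominated (best operating cost).
Opt3: not dominated (best capital cost).
Opt4: dominated by Opt7 (daily riders 108≥52, build time 4≤5, capital cost 351≤386, operating cost 22≤22).
Opt5: not dominated.
Opt6: dominated by Opt3 (daily riders 85≥56, build time 6≤8, capital cost 29≤122, operating cost 8≤40).
Opt7: not dominated (best daily riders).
Opt8: dominated by Opt3 (daily riders 85≥40, build time 6≤7, capital cost 29≤68, operating cost 8≤16).
Pareto-optimal: Opt2, Opt3, Opt5, Opt7 → 4.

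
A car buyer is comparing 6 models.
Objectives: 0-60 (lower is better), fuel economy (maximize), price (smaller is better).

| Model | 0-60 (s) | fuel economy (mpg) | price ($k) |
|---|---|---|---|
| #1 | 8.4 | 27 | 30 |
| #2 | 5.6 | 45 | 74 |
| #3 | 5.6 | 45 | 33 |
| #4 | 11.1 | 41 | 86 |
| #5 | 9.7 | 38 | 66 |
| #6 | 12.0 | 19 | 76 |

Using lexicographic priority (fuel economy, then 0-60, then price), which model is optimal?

First maximize fuel economy: best is 45, kept {#2, #3}.
Then minimize 0-60: best is 5.6, kept {#2, #3}.
Then minimize price: best is 33, kept {#3}.

#3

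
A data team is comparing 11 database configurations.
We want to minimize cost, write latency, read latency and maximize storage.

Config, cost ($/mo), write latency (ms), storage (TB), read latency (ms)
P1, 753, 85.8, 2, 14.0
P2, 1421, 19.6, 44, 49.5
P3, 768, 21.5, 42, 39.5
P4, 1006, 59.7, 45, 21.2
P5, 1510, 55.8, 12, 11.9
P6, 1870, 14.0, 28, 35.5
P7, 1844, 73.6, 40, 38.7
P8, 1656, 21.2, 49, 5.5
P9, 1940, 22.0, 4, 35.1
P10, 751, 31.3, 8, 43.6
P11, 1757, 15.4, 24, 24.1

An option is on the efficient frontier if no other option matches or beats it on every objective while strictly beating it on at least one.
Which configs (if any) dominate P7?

P4, P8

P4: cost 1006≤1844, write latency 59.7≤73.6, storage 45≥40, read latency 21.2≤38.7 — dominates P7.
P8: cost 1656≤1844, write latency 21.2≤73.6, storage 49≥40, read latency 5.5≤38.7 — dominates P7.
Others (P1, P2, P3, P5, P6, P9, P10, P11) are each worse than P7 on at least one objective.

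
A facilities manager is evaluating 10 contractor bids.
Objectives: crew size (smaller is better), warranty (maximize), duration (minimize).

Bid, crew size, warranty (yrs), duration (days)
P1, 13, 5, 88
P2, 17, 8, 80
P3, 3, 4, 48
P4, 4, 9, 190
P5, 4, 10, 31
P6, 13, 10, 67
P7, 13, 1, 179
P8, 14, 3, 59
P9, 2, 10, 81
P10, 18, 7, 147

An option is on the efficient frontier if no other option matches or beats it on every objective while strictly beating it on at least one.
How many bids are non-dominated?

3

P1: dominated by P5 (crew size 4≤13, warranty 10≥5, duration 31≤88).
P2: dominated by P5 (crew size 4≤17, warranty 10≥8, duration 31≤80).
P3: not dominated.
P4: dominated by P5 (crew size 4≤4, warranty 10≥9, duration 31≤190).
P5: not dominated (best duration).
P6: dominated by P5 (crew size 4≤13, warranty 10≥10, duration 31≤67).
P7: dominated by P1 (crew size 13≤13, warranty 5≥1, duration 88≤179).
P8: dominated by P3 (crew size 3≤14, warranty 4≥3, duration 48≤59).
P9: not dominated (best crew size).
P10: dominated by P2 (crew size 17≤18, warranty 8≥7, duration 80≤147).
Pareto-optimal: P3, P5, P9 → 3.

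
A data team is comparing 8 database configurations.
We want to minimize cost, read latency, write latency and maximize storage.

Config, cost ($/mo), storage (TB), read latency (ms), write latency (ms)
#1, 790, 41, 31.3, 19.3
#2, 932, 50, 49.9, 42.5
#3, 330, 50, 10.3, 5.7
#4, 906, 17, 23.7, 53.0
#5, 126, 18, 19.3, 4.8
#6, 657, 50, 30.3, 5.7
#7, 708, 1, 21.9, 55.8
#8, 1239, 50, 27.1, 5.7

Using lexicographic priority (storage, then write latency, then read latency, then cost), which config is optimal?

First maximize storage: best is 50, kept {#2, #3, #6, #8}.
Then minimize write latency: best is 5.7, kept {#3, #6, #8}.
Then minimize read latency: best is 10.3, kept {#3}.

#3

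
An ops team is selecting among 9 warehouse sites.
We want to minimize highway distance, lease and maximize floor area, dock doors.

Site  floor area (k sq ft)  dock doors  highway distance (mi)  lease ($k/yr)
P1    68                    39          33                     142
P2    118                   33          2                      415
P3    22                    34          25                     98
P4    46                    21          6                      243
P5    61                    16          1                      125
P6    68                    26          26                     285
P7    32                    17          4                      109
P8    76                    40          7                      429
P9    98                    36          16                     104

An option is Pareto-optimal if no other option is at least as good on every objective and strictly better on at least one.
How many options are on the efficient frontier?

P1: not dominated.
P2: not dominated (best floor area).
P3: not dominated (best lease).
P4: not dominated.
P5: not dominated (best highway distance).
P6: dominated by P9 (floor area 98≥68, dock doors 36≥26, highway distance 16≤26, lease 104≤285).
P7: not dominated.
P8: not dominated (best dock doors).
P9: not dominated.
Pareto-optimal: P1, P2, P3, P4, P5, P7, P8, P9 → 8.

8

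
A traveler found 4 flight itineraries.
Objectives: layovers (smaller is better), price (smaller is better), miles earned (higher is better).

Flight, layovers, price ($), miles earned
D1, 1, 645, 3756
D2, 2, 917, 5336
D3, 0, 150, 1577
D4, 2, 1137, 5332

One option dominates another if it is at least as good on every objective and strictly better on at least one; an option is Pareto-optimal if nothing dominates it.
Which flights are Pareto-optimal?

D1: not dominated.
D2: not dominated (best miles earned).
D3: not dominated (best layovers).
D4: dominated by D2 (layovers 2≤2, price 917≤1137, miles earned 5336≥5332).

D1, D2, D3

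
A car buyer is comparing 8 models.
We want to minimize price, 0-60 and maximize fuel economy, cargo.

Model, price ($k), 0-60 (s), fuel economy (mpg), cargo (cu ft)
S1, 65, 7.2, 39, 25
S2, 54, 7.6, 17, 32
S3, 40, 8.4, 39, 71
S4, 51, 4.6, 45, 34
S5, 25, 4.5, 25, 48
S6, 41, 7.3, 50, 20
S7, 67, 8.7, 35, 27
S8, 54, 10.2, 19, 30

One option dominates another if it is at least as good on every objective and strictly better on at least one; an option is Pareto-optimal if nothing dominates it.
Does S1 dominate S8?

No

S1 vs S8: S1 is worse on price (65 vs 54), so it does not dominate S8.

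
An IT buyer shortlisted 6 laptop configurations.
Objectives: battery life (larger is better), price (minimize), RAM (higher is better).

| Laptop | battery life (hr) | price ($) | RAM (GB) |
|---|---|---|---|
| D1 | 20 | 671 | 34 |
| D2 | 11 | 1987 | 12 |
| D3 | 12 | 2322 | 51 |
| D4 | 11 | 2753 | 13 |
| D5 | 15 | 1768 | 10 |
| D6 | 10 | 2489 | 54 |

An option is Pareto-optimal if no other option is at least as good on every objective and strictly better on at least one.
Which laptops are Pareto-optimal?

D1: not dominated (best battery life).
D2: dominated by D1 (battery life 20≥11, price 671≤1987, RAM 34≥12).
D3: not dominated.
D4: dominated by D1 (battery life 20≥11, price 671≤2753, RAM 34≥13).
D5: dominated by D1 (battery life 20≥15, price 671≤1768, RAM 34≥10).
D6: not dominated (best RAM).

D1, D3, D6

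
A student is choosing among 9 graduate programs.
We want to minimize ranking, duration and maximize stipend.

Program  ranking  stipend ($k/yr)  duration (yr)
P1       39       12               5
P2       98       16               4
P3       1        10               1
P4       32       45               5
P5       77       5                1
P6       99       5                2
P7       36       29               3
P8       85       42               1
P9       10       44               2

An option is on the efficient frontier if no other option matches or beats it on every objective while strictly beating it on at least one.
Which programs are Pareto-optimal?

P1: dominated by P4 (ranking 32≤39, stipend 45≥12, duration 5≤5).
P2: dominated by P7 (ranking 36≤98, stipend 29≥16, duration 3≤4).
P3: not dominated (best ranking).
P4: not dominated (best stipend).
P5: dominated by P3 (ranking 1≤77, stipend 10≥5, duration 1≤1).
P6: dominated by P3 (ranking 1≤99, stipend 10≥5, duration 1≤2).
P7: dominated by P9 (ranking 10≤36, stipend 44≥29, duration 2≤3).
P8: not dominated.
P9: not dominated.

P3, P4, P8, P9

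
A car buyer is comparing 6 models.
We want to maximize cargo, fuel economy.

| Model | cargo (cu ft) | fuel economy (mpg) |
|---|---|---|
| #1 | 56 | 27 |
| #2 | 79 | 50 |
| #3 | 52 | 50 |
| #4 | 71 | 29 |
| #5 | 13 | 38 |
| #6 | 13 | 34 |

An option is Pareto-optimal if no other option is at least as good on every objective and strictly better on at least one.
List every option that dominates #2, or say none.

none

#1: worse on cargo (56 vs 79).
#3: worse on cargo (52 vs 79).
#4: worse on cargo (71 vs 79).
#5: worse on cargo (13 vs 79).
#6: worse on cargo (13 vs 79).
No option dominates #2.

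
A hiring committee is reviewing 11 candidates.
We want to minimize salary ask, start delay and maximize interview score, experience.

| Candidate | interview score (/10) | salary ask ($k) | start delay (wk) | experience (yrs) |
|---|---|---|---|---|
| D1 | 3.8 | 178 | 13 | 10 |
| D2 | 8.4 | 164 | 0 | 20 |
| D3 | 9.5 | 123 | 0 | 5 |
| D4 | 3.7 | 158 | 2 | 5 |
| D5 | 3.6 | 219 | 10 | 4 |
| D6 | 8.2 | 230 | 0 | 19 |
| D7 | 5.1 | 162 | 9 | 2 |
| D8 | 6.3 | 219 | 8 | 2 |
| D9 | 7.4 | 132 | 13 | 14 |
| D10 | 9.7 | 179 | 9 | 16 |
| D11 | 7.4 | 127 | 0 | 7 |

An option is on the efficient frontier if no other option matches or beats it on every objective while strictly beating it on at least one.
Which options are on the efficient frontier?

D1: dominated by D2 (interview score 8.4≥3.8, salary ask 164≤178, start delay 0≤13, experience 20≥10).
D2: not dominated (best experience).
D3: not dominated (best salary ask).
D4: dominated by D3 (interview score 9.5≥3.7, salary ask 123≤158, start delay 0≤2, experience 5≥5).
D5: dominated by D2 (interview score 8.4≥3.6, salary ask 164≤219, start delay 0≤10, experience 20≥4).
D6: dominated by D2 (interview score 8.4≥8.2, salary ask 164≤230, start delay 0≤0, experience 20≥19).
D7: dominated by D3 (interview score 9.5≥5.1, salary ask 123≤162, start delay 0≤9, experience 5≥2).
D8: dominated by D2 (interview score 8.4≥6.3, salary ask 164≤219, start delay 0≤8, experience 20≥2).
D9: not dominated.
D10: not dominated (best interview score).
D11: not dominated.

D2, D3, D9, D10, D11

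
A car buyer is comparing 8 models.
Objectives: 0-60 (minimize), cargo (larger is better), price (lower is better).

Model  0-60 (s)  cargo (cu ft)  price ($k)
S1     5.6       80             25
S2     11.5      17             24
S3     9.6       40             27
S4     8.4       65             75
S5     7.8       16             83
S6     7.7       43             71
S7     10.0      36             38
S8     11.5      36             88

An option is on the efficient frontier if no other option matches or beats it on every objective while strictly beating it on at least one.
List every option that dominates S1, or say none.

S2: worse on 0-60 (11.5 vs 5.6).
S3: worse on 0-60 (9.6 vs 5.6).
S4: worse on 0-60 (8.4 vs 5.6).
S5: worse on 0-60 (7.8 vs 5.6).
S6: worse on 0-60 (7.7 vs 5.6).
S7: worse on 0-60 (10.0 vs 5.6).
S8: worse on 0-60 (11.5 vs 5.6).
No option dominates S1.

none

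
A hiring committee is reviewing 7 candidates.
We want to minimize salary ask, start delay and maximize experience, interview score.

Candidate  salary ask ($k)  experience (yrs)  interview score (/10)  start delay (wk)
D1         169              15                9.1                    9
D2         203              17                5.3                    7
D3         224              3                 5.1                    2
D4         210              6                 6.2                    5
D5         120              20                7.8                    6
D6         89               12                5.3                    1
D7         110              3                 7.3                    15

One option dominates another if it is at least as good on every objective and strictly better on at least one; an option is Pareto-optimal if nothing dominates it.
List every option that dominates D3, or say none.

D6

D6: salary ask 89≤224, experience 12≥3, interview score 5.3≥5.1, start delay 1≤2 — dominates D3.
Others (D1, D2, D4, D5, D7) are each worse than D3 on at least one objective.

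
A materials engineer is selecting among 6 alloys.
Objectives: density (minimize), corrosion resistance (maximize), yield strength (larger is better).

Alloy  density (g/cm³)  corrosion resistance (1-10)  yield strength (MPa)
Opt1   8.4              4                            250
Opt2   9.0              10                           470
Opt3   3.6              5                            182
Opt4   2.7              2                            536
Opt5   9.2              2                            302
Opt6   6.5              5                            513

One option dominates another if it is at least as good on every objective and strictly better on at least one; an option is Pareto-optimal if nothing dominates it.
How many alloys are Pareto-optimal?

4

Opt1: dominated by Opt6 (density 6.5≤8.4, corrosion resistance 5≥4, yield strength 513≥250).
Opt2: not dominated (best corrosion resistance).
Opt3: not dominated.
Opt4: not dominated (best density).
Opt5: dominated by Opt2 (density 9.0≤9.2, corrosion resistance 10≥2, yield strength 470≥302).
Opt6: not dominated.
Pareto-optimal: Opt2, Opt3, Opt4, Opt6 → 4.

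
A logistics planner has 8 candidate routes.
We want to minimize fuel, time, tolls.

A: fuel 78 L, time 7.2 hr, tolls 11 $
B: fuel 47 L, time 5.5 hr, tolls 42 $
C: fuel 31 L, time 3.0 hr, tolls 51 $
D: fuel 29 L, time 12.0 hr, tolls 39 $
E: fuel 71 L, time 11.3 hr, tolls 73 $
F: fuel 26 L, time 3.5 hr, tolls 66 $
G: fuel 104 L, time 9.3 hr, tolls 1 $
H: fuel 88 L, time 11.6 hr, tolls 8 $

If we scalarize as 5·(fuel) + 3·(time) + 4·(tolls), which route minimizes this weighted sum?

A: 5·78 + 3·7.2 + 4·11 = 455.6
B: 5·47 + 3·5.5 + 4·42 = 419.5
C: 5·31 + 3·3.0 + 4·51 = 368.0
D: 5·29 + 3·12.0 + 4·39 = 337.0
E: 5·71 + 3·11.3 + 4·73 = 680.9
F: 5·26 + 3·3.5 + 4·66 = 404.5
G: 5·104 + 3·9.3 + 4·1 = 551.9
H: 5·88 + 3·11.6 + 4·8 = 506.8
Lowest: D at 337.0.

D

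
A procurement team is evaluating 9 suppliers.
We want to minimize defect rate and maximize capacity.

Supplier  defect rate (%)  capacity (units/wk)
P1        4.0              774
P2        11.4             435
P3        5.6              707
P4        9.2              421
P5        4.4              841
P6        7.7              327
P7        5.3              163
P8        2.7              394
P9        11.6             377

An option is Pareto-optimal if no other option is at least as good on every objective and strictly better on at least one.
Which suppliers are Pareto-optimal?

P1, P5, P8

P1: not dominated.
P2: dominated by P1 (defect rate 4.0≤11.4, capacity 774≥435).
P3: dominated by P1 (defect rate 4.0≤5.6, capacity 774≥707).
P4: dominated by P1 (defect rate 4.0≤9.2, capacity 774≥421).
P5: not dominated (best capacity).
P6: dominated by P1 (defect rate 4.0≤7.7, capacity 774≥327).
P7: dominated by P1 (defect rate 4.0≤5.3, capacity 774≥163).
P8: not dominated (best defect rate).
P9: dominated by P1 (defect rate 4.0≤11.6, capacity 774≥377).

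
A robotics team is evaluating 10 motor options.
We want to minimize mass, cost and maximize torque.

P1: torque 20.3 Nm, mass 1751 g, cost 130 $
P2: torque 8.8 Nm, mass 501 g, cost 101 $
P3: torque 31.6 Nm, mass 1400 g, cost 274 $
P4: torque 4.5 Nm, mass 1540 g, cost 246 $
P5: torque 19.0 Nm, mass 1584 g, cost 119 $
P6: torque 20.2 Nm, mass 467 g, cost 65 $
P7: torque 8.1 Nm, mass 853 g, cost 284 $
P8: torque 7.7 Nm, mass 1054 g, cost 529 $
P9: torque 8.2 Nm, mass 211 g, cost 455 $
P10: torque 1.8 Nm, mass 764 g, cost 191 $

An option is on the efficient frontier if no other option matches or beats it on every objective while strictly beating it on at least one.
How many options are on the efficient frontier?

4

P1: not dominated.
P2: dominated by P6 (torque 20.2≥8.8, mass 467≤501, cost 65≤101).
P3: not dominated (best torque).
P4: dominated by P2 (torque 8.8≥4.5, mass 501≤1540, cost 101≤246).
P5: dominated by P6 (torque 20.2≥19.0, mass 467≤1584, cost 65≤119).
P6: not dominated (best cost).
P7: dominated by P2 (torque 8.8≥8.1, mass 501≤853, cost 101≤284).
P8: dominated by P2 (torque 8.8≥7.7, mass 501≤1054, cost 101≤529).
P9: not dominated (best mass).
P10: dominated by P2 (torque 8.8≥1.8, mass 501≤764, cost 101≤191).
Pareto-optimal: P1, P3, P6, P9 → 4.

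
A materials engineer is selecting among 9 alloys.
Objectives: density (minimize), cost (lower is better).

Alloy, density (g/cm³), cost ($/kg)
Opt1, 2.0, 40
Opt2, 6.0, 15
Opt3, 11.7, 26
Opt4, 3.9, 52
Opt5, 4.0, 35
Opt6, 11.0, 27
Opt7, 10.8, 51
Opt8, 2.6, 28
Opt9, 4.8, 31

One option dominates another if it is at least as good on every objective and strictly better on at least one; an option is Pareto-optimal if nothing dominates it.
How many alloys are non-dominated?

3

Opt1: not dominated (best density).
Opt2: not dominated (best cost).
Opt3: dominated by Opt2 (density 6.0≤11.7, cost 15≤26).
Opt4: dominated by Opt1 (density 2.0≤3.9, cost 40≤52).
Opt5: dominated by Opt8 (density 2.6≤4.0, cost 28≤35).
Opt6: dominated by Opt2 (density 6.0≤11.0, cost 15≤27).
Opt7: dominated by Opt1 (density 2.0≤10.8, cost 40≤51).
Opt8: not dominated.
Opt9: dominated by Opt8 (density 2.6≤4.8, cost 28≤31).
Pareto-optimal: Opt1, Opt2, Opt8 → 3.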